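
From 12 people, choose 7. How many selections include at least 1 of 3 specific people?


Complement: C(12,7) - C(9,7) = 792 - 36 = 756

756


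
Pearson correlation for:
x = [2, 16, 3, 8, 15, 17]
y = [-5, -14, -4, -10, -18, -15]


n=6, Σx=61, Σy=-66, Σxy=-851, Σx²=847, Σy²=886
r = (6×(-851) - 61×(-66))/√((6×847 - 61²)(6×886 - (-66)²))
= -1080/√(1361×960) = -1080/√1306560 ≈ -1080/1143.0486 ≈ -0.9448

r ≈ -0.9448


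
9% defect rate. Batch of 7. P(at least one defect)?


P(all good) = (91/100)^7 = 51676101935731/100000000000000
P(≥1 defect) = 48323898064269/100000000000000

P = 48323898064269/100000000000000 ≈ 48.32%


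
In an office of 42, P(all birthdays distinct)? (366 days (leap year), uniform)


P(all different) = Π(366-i)/366 for i=0..41
= (366/366)×(365/366)×...×(325/366)
= 0.086572

P ≈ 0.0866 ≈ 8.66%


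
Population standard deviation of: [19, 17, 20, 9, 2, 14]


Mean = 81/6 = 27/2
  (19-27/2)²=121/4
  (17-27/2)²=49/4
  (20-27/2)²=169/4
  (9-27/2)²=81/4
  (2-27/2)²=529/4
  (14-27/2)²=1/4
Σ(x-μ)² = 475/2
σ² = (475/2)/6 = 475/12

σ = √(475/12) ≈ 6.2915


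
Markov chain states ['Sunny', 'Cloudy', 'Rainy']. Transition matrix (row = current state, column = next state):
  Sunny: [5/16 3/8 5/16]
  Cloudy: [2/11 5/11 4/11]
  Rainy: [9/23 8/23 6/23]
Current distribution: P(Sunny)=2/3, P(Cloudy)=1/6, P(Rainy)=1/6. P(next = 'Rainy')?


P(next=Rainy) = Σᵢ P(now=i)×P(i→Rainy)
= 2/3×5/16 + 1/6×4/11 + 1/6×6/23
= 5/24 + 2/33 + 1/23 = 1897/6072

P = 1897/6072 ≈ 0.3124


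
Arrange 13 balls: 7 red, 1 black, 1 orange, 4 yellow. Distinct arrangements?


13!/(7!×1!×1!×4!) = 51480

51480


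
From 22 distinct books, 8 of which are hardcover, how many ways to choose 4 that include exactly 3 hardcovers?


Choose 3 of the 8 hardcovers and 1 of the other 14 books:
C(8,3)×C(14,1) = 56×14 = 784

784


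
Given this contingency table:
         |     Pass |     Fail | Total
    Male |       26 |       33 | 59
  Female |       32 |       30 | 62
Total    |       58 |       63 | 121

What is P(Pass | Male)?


P(Pass | Male) = 26/(26+33) = 26/59

P(Pass|Male) = 26/59 ≈ 44.07%


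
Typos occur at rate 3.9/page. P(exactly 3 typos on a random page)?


Poisson(λ=3.9): P(X=3) = e^(-λ)×λ^k/k!
= e^(-3.9) × 3.9^3 / 3!
≈ 0.02024191145 × 59.319 / 6 ≈ 0.200122

P(X=3) ≈ 0.200122 ≈ 20.01%


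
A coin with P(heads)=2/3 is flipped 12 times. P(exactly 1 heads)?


Binomial: P(X=1) = C(12,1)×p^1×(1-p)^11
= 12 × 2/3 × 1/177147 = 8/177147

P(X=1) = 8/177147 ≈ 0.00%


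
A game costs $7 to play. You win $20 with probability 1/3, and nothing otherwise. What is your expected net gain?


E[gain] = (20-7)×1/3 + (-7)×2/3
= 13/3 - 14/3 = -1/3

Expected net gain = $-1/3 ≈ $-0.33


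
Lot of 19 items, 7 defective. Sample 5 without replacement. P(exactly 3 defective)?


Hypergeometric: C(7,3)×C(12,2)/C(19,5)
= 35×66/11628 = 385/1938

P(X=3) = 385/1938 ≈ 19.87%


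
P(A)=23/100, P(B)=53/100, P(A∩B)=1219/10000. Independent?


P(A)×P(B) = 1219/10000
P(A∩B) = 1219/10000
Equal ✓ → Independent

Yes, independent


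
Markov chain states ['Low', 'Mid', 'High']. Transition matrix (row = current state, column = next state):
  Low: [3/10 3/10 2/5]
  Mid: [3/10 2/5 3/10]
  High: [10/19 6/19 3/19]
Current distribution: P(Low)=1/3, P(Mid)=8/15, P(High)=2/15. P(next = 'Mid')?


P(next=Mid) = Σᵢ P(now=i)×P(i→Mid)
= 1/3×3/10 + 8/15×2/5 + 2/15×6/19
= 1/10 + 16/75 + 4/95 = 1013/2850

P = 1013/2850 ≈ 0.3554


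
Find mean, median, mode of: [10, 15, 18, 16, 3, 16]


Sorted: [3, 10, 15, 16, 16, 18]
Mean = 78/6 = 13
Median = 31/2
Freq: {10: 1, 15: 1, 18: 1, 16: 2, 3: 1}
Mode: [16]

Mean=13, Median=31/2, Mode=16


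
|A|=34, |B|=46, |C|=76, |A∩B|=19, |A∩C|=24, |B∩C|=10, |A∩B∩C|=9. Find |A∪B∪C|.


|A∪B∪C| = 34+46+76-19-24-10+9 = 112

|A∪B∪C| = 112


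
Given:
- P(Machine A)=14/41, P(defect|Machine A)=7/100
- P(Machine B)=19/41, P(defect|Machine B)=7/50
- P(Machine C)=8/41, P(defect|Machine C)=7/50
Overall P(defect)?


P(B) = Σ P(B|Aᵢ)×P(Aᵢ)
  7/100×14/41 = 49/2050
  7/50×19/41 = 133/2050
  7/50×8/41 = 28/1025
Sum = 119/1025

P(defect) = 119/1025 ≈ 11.61%


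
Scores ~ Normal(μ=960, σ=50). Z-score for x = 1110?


z = (x - μ)/σ = (1110 - 960)/50 = 3.0

z = 3.0


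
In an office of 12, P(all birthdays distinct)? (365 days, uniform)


P(all different) = Π(365-i)/365 for i=0..11
= (365/365)×(364/365)×...×(354/365)
= 0.832975

P ≈ 0.8330 ≈ 83.30%


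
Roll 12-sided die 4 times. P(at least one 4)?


P(no 4)^4 = (11/12)^4 = 14641/20736
P(≥1) = 1 - 14641/20736 = 6095/20736

P = 6095/20736 ≈ 29.39%


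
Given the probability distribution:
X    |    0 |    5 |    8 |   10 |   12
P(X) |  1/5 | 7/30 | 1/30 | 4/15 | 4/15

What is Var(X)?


E[X] = 73/10
E[X²] = 2191/30
Var(X) = E[X²] - (E[X])² = 2191/30 - 5329/100 = 5923/300

Var(X) = 5923/300 ≈ 19.7433


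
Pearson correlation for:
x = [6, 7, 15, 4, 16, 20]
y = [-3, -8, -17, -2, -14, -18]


n=6, Σx=68, Σy=-62, Σxy=-921, Σx²=982, Σy²=886
r = (6×(-921) - 68×(-62))/√((6×982 - 68²)(6×886 - (-62)²))
= -1310/√(1268×1472) = -1310/√1866496 ≈ -1310/1366.1976 ≈ -0.9589

r ≈ -0.9589


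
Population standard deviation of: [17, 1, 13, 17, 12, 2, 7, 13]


Mean = 82/8 = 41/4
  (17-41/4)²=729/16
  (1-41/4)²=1369/16
  (13-41/4)²=121/16
  (17-41/4)²=729/16
  (12-41/4)²=49/16
  (2-41/4)²=1089/16
  (7-41/4)²=169/16
  (13-41/4)²=121/16
Σ(x-μ)² = 547/2
σ² = (547/2)/8 = 547/16

σ = √(547/16) ≈ 5.8470


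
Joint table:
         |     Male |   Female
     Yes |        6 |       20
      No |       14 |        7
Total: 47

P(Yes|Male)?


P(Yes|Male) = 6/(6+14) = 6/20 = 3/10

P = 3/10 ≈ 30.00%


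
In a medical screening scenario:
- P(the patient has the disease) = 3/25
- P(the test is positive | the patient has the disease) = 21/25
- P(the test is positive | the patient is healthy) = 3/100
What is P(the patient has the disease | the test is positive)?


Using Bayes' theorem:
P(A|B) = P(B|A)·P(A) / P(B)

P(the test is positive) = 21/25 × 3/25 + 3/100 × 22/25
= 63/625 + 33/1250 = 159/1250

P(the patient has the disease|the test is positive) = (63/625) / (159/1250) = 42/53

P(the patient has the disease|the test is positive) = 42/53 ≈ 79.25%


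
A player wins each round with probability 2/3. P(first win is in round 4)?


Geometric: P(X=4) = (1-p)^(k-1)×p = (1/3)^3×2/3 = 2/81

P(X=4) = 2/81 ≈ 2.47%


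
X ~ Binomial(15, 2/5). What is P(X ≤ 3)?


P(X ≤ 3) = Σ P(X=i) for i=0..3
P(X=0) = 14348907/30517578125
P(X=1) = 28697814/6103515625
P(X=2) = 133923132/6103515625
P(X=3) = 386889048/6103515625
Sum = 2761898877/30517578125

P(X ≤ 3) = 2761898877/30517578125 ≈ 9.05%


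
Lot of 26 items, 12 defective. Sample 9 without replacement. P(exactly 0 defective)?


Hypergeometric: C(12,0)×C(14,9)/C(26,9)
= 1×2002/3124550 = 7/10925

P(X=0) = 7/10925 ≈ 0.06%


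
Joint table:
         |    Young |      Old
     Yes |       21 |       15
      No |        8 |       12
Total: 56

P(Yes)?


P(Yes) = (21+15)/56 = 36/56 = 9/14

P(Yes) = 9/14 ≈ 64.29%


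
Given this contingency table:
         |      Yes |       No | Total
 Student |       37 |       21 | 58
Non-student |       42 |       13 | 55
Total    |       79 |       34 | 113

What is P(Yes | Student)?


P(Yes | Student) = 37/(37+21) = 37/58

P(Yes|Student) = 37/58 ≈ 63.79%


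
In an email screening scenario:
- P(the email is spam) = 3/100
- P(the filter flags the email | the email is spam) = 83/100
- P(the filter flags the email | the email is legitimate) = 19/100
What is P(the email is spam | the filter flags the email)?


Using Bayes' theorem:
P(A|B) = P(B|A)·P(A) / P(B)

P(the filter flags the email) = 83/100 × 3/100 + 19/100 × 97/100
= 249/10000 + 1843/10000 = 523/2500

P(the email is spam|the filter flags the email) = (249/10000) / (523/2500) = 249/2092

P(the email is spam|the filter flags the email) = 249/2092 ≈ 11.90%


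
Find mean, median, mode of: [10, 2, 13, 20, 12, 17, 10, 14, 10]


Sorted: [2, 10, 10, 10, 12, 13, 14, 17, 20]
Mean = 108/9 = 12
Median = 12
Freq: {10: 3, 2: 1, 13: 1, 20: 1, 12: 1, 17: 1, 14: 1}
Mode: [10]

Mean=12, Median=12, Mode=10


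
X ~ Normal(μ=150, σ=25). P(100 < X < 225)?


z₁=(100-150)/25=-2.0, z₂=(225-150)/25=3.0
P = Φ(3.0) - Φ(-2.0) = 0.998650 - 0.022750 = 0.975900 ≈ 0.9759

P(100 < X < 225) ≈ 0.9759


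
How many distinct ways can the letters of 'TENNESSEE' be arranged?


Letters: 9, freq: {'T': 1, 'E': 4, 'N': 2, 'S': 2}
9!/(1!×4!×2!×2!) = 362880/96 = 3780

3780


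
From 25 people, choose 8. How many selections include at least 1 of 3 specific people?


Complement: C(25,8) - C(22,8) = 1081575 - 319770 = 761805

761805


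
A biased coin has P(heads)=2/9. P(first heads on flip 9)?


Geometric: P(X=9) = (1-p)^(k-1)×p = (7/9)^8×2/9 = 11529602/387420489

P(X=9) = 11529602/387420489 ≈ 2.98%


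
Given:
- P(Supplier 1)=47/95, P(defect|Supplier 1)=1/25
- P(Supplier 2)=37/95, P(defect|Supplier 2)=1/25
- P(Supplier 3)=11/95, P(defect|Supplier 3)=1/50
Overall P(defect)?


P(B) = Σ P(B|Aᵢ)×P(Aᵢ)
  1/25×47/95 = 47/2375
  1/25×37/95 = 37/2375
  1/50×11/95 = 11/4750
Sum = 179/4750

P(defect) = 179/4750 ≈ 3.77%


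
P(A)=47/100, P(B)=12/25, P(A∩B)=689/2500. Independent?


P(A)×P(B) = 141/625
P(A∩B) = 689/2500
Not equal → NOT independent

No, not independent


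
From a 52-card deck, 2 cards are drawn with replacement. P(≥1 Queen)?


P(not a Queen) = 48/52 = 12/13
P(none in 2 draws) = (12/13)^2 = 144/169
P(≥1 Queen) = 1 - 144/169 = 25/169

P = 25/169 ≈ 14.79%


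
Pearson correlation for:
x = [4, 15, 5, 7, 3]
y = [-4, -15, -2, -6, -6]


n=5, Σx=34, Σy=-33, Σxy=-311, Σx²=324, Σy²=317
r = (5×(-311) - 34×(-33))/√((5×324 - 34²)(5×317 - (-33)²))
= -433/√(464×496) = -433/√230144 ≈ -433/479.7333 ≈ -0.9026

r ≈ -0.9026


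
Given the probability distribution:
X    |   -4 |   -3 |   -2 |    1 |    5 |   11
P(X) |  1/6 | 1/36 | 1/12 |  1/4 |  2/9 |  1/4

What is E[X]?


E[X] = Σ x·P(X=x)
= (-4)×(1/6) + (-3)×(1/36) + (-2)×(1/12) + (1)×(1/4) + (5)×(2/9) + (11)×(1/4)
= 115/36

E[X] = 115/36


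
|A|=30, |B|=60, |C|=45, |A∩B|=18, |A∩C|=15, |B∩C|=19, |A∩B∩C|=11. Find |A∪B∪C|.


|A∪B∪C| = 30+60+45-18-15-19+11 = 94

|A∪B∪C| = 94


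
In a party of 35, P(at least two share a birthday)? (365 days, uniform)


P(all different) = Π(365-i)/365 for i=0..34
= 0.185617
P(match) = 1 - 0.185617 = 0.814383

P ≈ 0.8144 ≈ 81.44%


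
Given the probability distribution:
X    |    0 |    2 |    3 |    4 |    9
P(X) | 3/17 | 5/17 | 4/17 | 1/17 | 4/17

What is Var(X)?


E[X] = 62/17
E[X²] = 396/17
Var(X) = E[X²] - (E[X])² = 396/17 - 3844/289 = 2888/289

Var(X) = 2888/289 ≈ 9.9931


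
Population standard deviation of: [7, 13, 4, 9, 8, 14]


Mean = 55/6
  (7-55/6)²=169/36
  (13-55/6)²=529/36
  (4-55/6)²=961/36
  (9-55/6)²=1/36
  (8-55/6)²=49/36
  (14-55/6)²=841/36
Σ(x-μ)² = 425/6
σ² = (425/6)/6 = 425/36

σ = √(425/36) ≈ 3.4359


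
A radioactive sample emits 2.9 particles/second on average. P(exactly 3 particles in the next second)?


Poisson(λ=2.9): P(X=3) = e^(-λ)×λ^k/k!
= e^(-2.9) × 2.9^3 / 3!
≈ 0.05502322006 × 24.389 / 6 ≈ 0.223660

P(X=3) ≈ 0.223660 ≈ 22.37%


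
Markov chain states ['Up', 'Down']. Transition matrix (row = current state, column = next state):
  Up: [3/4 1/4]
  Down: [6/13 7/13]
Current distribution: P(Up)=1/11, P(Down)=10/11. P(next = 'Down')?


P(next=Down) = Σᵢ P(now=i)×P(i→Down)
= 1/11×1/4 + 10/11×7/13
= 1/44 + 70/143 = 293/572

P = 293/572 ≈ 0.5122


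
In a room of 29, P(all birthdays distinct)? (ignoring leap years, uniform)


P(all different) = Π(365-i)/365 for i=0..28
= (365/365)×(364/365)×...×(337/365)
= 0.319031

P ≈ 0.3190 ≈ 31.90%


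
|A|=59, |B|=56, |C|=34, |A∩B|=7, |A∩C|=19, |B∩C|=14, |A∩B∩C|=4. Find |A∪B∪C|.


|A∪B∪C| = 59+56+34-7-19-14+4 = 113

|A∪B∪C| = 113


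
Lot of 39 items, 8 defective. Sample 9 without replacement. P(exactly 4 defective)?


Hypergeometric: C(8,4)×C(31,5)/C(39,9)
= 70×169911/211915132 = 191835/3417986

P(X=4) = 191835/3417986 ≈ 5.61%


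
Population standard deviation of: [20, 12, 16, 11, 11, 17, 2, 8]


Mean = 97/8
  (20-97/8)²=3969/64
  (12-97/8)²=1/64
  (16-97/8)²=961/64
  (11-97/8)²=81/64
  (11-97/8)²=81/64
  (17-97/8)²=1521/64
  (2-97/8)²=6561/64
  (8-97/8)²=1089/64
Σ(x-μ)² = 1783/8
σ² = (1783/8)/8 = 1783/64

σ = √(1783/64) ≈ 5.2782


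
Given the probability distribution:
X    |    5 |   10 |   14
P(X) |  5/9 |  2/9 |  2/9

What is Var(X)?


E[X] = 73/9
E[X²] = 239/3
Var(X) = E[X²] - (E[X])² = 239/3 - 5329/81 = 1124/81

Var(X) = 1124/81 ≈ 13.8765


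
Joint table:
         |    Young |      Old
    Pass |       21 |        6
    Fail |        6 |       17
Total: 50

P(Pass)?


P(Pass) = (21+6)/50 = 27/50

P(Pass) = 27/50 ≈ 54.00%


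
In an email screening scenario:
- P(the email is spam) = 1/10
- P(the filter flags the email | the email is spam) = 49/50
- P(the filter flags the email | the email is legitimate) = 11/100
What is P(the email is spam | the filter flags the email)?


Using Bayes' theorem:
P(A|B) = P(B|A)·P(A) / P(B)

P(the filter flags the email) = 49/50 × 1/10 + 11/100 × 9/10
= 49/500 + 99/1000 = 197/1000

P(the email is spam|the filter flags the email) = (49/500) / (197/1000) = 98/197

P(the email is spam|the filter flags the email) = 98/197 ≈ 49.75%


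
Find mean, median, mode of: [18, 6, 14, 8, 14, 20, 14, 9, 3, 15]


Sorted: [3, 6, 8, 9, 14, 14, 14, 15, 18, 20]
Mean = 121/10
Median = 14
Freq: {18: 1, 6: 1, 14: 3, 8: 1, 20: 1, 9: 1, 3: 1, 15: 1}
Mode: [14]

Mean=121/10, Median=14, Mode=14


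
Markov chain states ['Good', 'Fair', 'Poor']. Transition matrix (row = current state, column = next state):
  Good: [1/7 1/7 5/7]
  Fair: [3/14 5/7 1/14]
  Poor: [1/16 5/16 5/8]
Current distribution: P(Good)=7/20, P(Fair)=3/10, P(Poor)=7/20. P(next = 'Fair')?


P(next=Fair) = Σᵢ P(now=i)×P(i→Fair)
= 7/20×1/7 + 3/10×5/7 + 7/20×5/16
= 1/20 + 3/14 + 7/64 = 837/2240

P = 837/2240 ≈ 0.3737


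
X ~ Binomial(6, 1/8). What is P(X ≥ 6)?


P(X ≥ 6) = Σ P(X=i) for i=6..6
P(X=6) = 1/262144
Sum = 1/262144

P(X ≥ 6) = 1/262144 ≈ 0.00%


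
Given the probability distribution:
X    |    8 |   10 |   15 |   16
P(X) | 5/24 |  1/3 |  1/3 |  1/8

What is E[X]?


E[X] = Σ x·P(X=x)
= (8)×(5/24) + (10)×(1/3) + (15)×(1/3) + (16)×(1/8)
= 12

E[X] = 12


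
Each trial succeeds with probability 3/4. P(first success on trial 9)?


Geometric: P(X=9) = (1-p)^(k-1)×p = (1/4)^8×3/4 = 3/262144

P(X=9) = 3/262144 ≈ 0.00%


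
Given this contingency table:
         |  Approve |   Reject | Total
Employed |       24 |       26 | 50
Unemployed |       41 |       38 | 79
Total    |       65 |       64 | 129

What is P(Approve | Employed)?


P(Approve | Employed) = 24/(24+26) = 24/50 = 12/25

P(Approve|Employed) = 12/25 ≈ 48.00%


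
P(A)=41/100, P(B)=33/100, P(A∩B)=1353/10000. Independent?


P(A)×P(B) = 1353/10000
P(A∩B) = 1353/10000
Equal ✓ → Independent

Yes, independent


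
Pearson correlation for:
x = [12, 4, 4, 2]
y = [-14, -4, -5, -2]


n=4, Σx=22, Σy=-25, Σxy=-208, Σx²=180, Σy²=241
r = (4×(-208) - 22×(-25))/√((4×180 - 22²)(4×241 - (-25)²))
= -282/√(236×339) = -282/√80004 ≈ -282/282.8498 ≈ -0.9970

r ≈ -0.9970


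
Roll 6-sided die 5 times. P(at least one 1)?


P(no 1)^5 = (5/6)^5 = 3125/7776
P(≥1) = 1 - 3125/7776 = 4651/7776

P = 4651/7776 ≈ 59.81%


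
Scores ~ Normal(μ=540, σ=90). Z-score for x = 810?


z = (x - μ)/σ = (810 - 540)/90 = 3.0

z = 3.0


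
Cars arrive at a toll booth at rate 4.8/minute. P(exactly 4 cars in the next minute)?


Poisson(λ=4.8): P(X=4) = e^(-λ)×λ^k/k!
= e^(-4.8) × 4.8^4 / 4!
≈ 0.008229747049 × 530.8416 / 24 ≈ 0.182029

P(X=4) ≈ 0.182029 ≈ 18.20%


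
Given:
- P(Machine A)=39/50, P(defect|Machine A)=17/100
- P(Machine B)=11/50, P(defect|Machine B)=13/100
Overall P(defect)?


P(B) = Σ P(B|Aᵢ)×P(Aᵢ)
  17/100×39/50 = 663/5000
  13/100×11/50 = 143/5000
Sum = 403/2500

P(defect) = 403/2500 ≈ 16.12%


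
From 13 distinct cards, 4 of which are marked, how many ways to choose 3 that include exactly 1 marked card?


Choose 1 of the 4 marked cards and 2 of the other 9 cards:
C(4,1)×C(9,2) = 4×36 = 144

144


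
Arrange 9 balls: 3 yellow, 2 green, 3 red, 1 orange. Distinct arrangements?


9!/(3!×2!×3!×1!) = 5040

5040


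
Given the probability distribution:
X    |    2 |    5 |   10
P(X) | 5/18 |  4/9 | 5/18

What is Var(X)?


E[X] = 50/9
E[X²] = 40
Var(X) = E[X²] - (E[X])² = 40 - 2500/81 = 740/81

Var(X) = 740/81 ≈ 9.1358


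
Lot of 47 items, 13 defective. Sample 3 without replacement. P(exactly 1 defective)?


Hypergeometric: C(13,1)×C(34,2)/C(47,3)
= 13×561/16215 = 2431/5405

P(X=1) = 2431/5405 ≈ 44.98%


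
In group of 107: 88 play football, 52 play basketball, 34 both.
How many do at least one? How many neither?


|A∪B| = 88+52-34 = 106
Neither = 107-106 = 1

At least one: 106; Neither: 1


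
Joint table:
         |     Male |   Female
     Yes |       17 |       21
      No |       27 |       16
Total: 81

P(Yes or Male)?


P(Yes∨Male) = P(Yes) + P(Male) - P(Yes∧Male)
= (38 + 44 - 17)/81 = 65/81

P = 65/81 ≈ 80.25%


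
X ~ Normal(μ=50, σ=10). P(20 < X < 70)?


z₁=(20-50)/10=-3.0, z₂=(70-50)/10=2.0
P = Φ(2.0) - Φ(-3.0) = 0.977250 - 0.001350 = 0.975900 ≈ 0.9759

P(20 < X < 70) ≈ 0.9759


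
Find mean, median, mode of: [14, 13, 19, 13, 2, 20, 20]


Sorted: [2, 13, 13, 14, 19, 20, 20]
Mean = 101/7
Median = 14
Freq: {14: 1, 13: 2, 19: 1, 2: 1, 20: 2}
Mode: [13, 20]

Mean=101/7, Median=14, Mode=[13, 20]


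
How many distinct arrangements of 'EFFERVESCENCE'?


Letters: 13, freq: {'E': 5, 'F': 2, 'R': 1, 'V': 1, 'S': 1, 'C': 2, 'N': 1}
13!/(5!×2!×1!×1!×1!×2!×1!) = 6227020800/480 = 12972960

12972960


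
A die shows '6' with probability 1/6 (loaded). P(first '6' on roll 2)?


Geometric: P(X=2) = (1-p)^(k-1)×p = (5/6)^1×1/6 = 5/36

P(X=2) = 5/36 ≈ 13.89%


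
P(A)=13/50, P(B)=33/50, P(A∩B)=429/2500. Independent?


P(A)×P(B) = 429/2500
P(A∩B) = 429/2500
Equal ✓ → Independent

Yes, independent


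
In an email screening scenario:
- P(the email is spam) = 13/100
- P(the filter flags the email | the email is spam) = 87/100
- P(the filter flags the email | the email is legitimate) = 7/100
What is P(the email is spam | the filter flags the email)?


Using Bayes' theorem:
P(A|B) = P(B|A)·P(A) / P(B)

P(the filter flags the email) = 87/100 × 13/100 + 7/100 × 87/100
= 1131/10000 + 609/10000 = 87/500

P(the email is spam|the filter flags the email) = (1131/10000) / (87/500) = 13/20

P(the email is spam|the filter flags the email) = 13/20 ≈ 65.00%


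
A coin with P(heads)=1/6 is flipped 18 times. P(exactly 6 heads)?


Binomial: P(X=6) = C(18,6)×p^6×(1-p)^12
= 18564 × 1/46656 × 244140625/2176782336 = 377685546875/8463329722368

P(X=6) = 377685546875/8463329722368 ≈ 4.46%


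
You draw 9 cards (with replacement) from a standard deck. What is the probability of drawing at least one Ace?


P(not a Ace) = 48/52 = 12/13
P(none in 9 draws) = (12/13)^9 = 5159780352/10604499373
P(≥1 Ace) = 1 - 5159780352/10604499373 = 5444719021/10604499373

P = 5444719021/10604499373 ≈ 51.34%


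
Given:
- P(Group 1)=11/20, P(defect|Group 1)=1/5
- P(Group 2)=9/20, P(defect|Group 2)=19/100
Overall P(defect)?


P(B) = Σ P(B|Aᵢ)×P(Aᵢ)
  1/5×11/20 = 11/100
  19/100×9/20 = 171/2000
Sum = 391/2000

P(defect) = 391/2000 ≈ 19.55%


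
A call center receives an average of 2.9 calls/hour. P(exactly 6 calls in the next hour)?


Poisson(λ=2.9): P(X=6) = e^(-λ)×λ^k/k!
= e^(-2.9) × 2.9^6 / 6!
≈ 0.05502322006 × 594.823321 / 720 ≈ 0.045457

P(X=6) ≈ 0.045457 ≈ 4.55%


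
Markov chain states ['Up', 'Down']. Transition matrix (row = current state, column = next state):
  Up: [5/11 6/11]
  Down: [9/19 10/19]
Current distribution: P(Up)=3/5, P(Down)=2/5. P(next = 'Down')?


P(next=Down) = Σᵢ P(now=i)×P(i→Down)
= 3/5×6/11 + 2/5×10/19
= 18/55 + 4/19 = 562/1045

P = 562/1045 ≈ 0.5378


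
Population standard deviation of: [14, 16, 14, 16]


Mean = 60/4 = 15
  (14-15)²=1
  (16-15)²=1
  (14-15)²=1
  (16-15)²=1
Σ(x-μ)² = 4
σ² = 4/4 = 1

σ = √(1) ≈ 1.0000


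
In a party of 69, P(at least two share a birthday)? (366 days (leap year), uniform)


P(all different) = Π(366-i)/366 for i=0..68
= 0.001057
P(match) = 1 - 0.001057 = 0.998943

P ≈ 0.9989 ≈ 99.89%


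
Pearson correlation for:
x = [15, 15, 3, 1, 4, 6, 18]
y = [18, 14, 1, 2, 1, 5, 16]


n=7, Σx=62, Σy=57, Σxy=807, Σx²=836, Σy²=807
r = (7×807 - 62×57)/√((7×836 - 62²)(7×807 - 57²))
= 2115/√(2008×2400) = 2115/√4819200 ≈ 2115/2195.2676 ≈ 0.9634

r ≈ 0.9634


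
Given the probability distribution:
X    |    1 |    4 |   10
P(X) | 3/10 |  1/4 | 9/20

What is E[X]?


E[X] = Σ x·P(X=x)
= (1)×(3/10) + (4)×(1/4) + (10)×(9/20)
= 29/5

E[X] = 29/5


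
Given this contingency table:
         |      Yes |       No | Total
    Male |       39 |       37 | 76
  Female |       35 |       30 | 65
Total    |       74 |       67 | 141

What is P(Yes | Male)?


P(Yes | Male) = 39/(39+37) = 39/76

P(Yes|Male) = 39/76 ≈ 51.32%


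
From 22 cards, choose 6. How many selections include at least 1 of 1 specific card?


Complement: C(22,6) - C(21,6) = 74613 - 54264 = 20349

20349


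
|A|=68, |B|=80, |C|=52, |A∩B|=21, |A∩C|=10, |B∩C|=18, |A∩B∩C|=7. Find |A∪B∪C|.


|A∪B∪C| = 68+80+52-21-10-18+7 = 158

|A∪B∪C| = 158


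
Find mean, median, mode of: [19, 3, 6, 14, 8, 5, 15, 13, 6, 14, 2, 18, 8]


Sorted: [2, 3, 5, 6, 6, 8, 8, 13, 14, 14, 15, 18, 19]
Mean = 131/13
Median = 8
Freq: {19: 1, 3: 1, 6: 2, 14: 2, 8: 2, 5: 1, 15: 1, 13: 1, 2: 1, 18: 1}
Mode: [6, 8, 14]

Mean=131/13, Median=8, Mode=[6, 8, 14]


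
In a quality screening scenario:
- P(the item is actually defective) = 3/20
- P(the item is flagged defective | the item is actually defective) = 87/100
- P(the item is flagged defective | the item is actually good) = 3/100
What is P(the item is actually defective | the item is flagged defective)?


Using Bayes' theorem:
P(A|B) = P(B|A)·P(A) / P(B)

P(the item is flagged defective) = 87/100 × 3/20 + 3/100 × 17/20
= 261/2000 + 51/2000 = 39/250

P(the item is actually defective|the item is flagged defective) = (261/2000) / (39/250) = 87/104

P(the item is actually defective|the item is flagged defective) = 87/104 ≈ 83.65%


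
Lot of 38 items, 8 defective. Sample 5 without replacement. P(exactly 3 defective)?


Hypergeometric: C(8,3)×C(30,2)/C(38,5)
= 56×435/501942 = 580/11951

P(X=3) = 580/11951 ≈ 4.85%


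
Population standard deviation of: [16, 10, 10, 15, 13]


Mean = 64/5
  (16-64/5)²=256/25
  (10-64/5)²=196/25
  (10-64/5)²=196/25
  (15-64/5)²=121/25
  (13-64/5)²=1/25
Σ(x-μ)² = 154/5
σ² = (154/5)/5 = 154/25

σ = √(154/25) ≈ 2.4819


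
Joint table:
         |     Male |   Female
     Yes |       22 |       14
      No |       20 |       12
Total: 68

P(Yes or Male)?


P(Yes∨Male) = P(Yes) + P(Male) - P(Yes∧Male)
= (36 + 42 - 22)/68 = 56/68 = 14/17

P = 14/17 ≈ 82.35%


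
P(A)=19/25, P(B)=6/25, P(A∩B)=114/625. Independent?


P(A)×P(B) = 114/625
P(A∩B) = 114/625
Equal ✓ → Independent

Yes, independent


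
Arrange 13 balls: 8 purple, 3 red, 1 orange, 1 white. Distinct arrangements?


13!/(8!×3!×1!×1!) = 25740

25740


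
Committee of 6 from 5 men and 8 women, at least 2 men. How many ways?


Count by #men:
  2M,4W: C(5,2)×C(8,4)=700
  3M,3W: C(5,3)×C(8,3)=560
  4M,2W: C(5,4)×C(8,2)=140
  5M,1W: C(5,5)×C(8,1)=8
Total = 1408

1408


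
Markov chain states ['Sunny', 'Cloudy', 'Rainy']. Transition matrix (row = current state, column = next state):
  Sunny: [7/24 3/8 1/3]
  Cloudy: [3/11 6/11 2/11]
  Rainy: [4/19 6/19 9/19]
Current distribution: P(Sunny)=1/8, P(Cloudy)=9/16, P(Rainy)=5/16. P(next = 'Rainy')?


P(next=Rainy) = Σᵢ P(now=i)×P(i→Rainy)
= 1/8×1/3 + 9/16×2/11 + 5/16×9/19
= 1/24 + 9/88 + 45/304 = 2929/10032

P = 2929/10032 ≈ 0.2920


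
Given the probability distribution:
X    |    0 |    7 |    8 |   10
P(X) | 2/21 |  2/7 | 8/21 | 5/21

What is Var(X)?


E[X] = 52/7
E[X²] = 1306/21
Var(X) = E[X²] - (E[X])² = 1306/21 - 2704/49 = 1030/147

Var(X) = 1030/147 ≈ 7.0068


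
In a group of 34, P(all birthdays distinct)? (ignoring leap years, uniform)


P(all different) = Π(365-i)/365 for i=0..33
= (365/365)×(364/365)×...×(332/365)
= 0.204683

P ≈ 0.2047 ≈ 20.47%


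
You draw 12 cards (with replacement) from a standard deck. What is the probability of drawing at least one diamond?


P(not a diamond) = 39/52 = 3/4
P(none in 12 draws) = (3/4)^12 = 531441/16777216
P(≥1 diamond) = 1 - 531441/16777216 = 16245775/16777216

P = 16245775/16777216 ≈ 96.83%


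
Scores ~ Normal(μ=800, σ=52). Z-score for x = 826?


z = (x - μ)/σ = (826 - 800)/52 = 0.5

z = 0.5


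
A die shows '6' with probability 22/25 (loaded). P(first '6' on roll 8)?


Geometric: P(X=8) = (1-p)^(k-1)×p = (3/25)^7×22/25 = 48114/152587890625

P(X=8) = 48114/152587890625 ≈ 0.00%


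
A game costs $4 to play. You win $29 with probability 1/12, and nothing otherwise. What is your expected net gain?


E[gain] = (29-4)×1/12 + (-4)×11/12
= 25/12 - 11/3 = -19/12

Expected net gain = $-19/12 ≈ $-1.58


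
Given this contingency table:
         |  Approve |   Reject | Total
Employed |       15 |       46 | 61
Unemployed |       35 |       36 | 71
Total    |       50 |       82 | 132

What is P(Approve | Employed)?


P(Approve | Employed) = 15/(15+46) = 15/61

P(Approve|Employed) = 15/61 ≈ 24.59%


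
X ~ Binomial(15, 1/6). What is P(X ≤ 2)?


P(X ≤ 2) = Σ P(X=i) for i=0..2
P(X=0) = 30517578125/470184984576
P(X=1) = 30517578125/156728328192
P(X=2) = 42724609375/156728328192
Sum = 250244140625/470184984576

P(X ≤ 2) = 250244140625/470184984576 ≈ 53.22%


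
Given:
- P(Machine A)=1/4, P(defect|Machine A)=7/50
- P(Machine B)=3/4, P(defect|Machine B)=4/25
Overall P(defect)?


P(B) = Σ P(B|Aᵢ)×P(Aᵢ)
  7/50×1/4 = 7/200
  4/25×3/4 = 3/25
Sum = 31/200

P(defect) = 31/200 ≈ 15.50%


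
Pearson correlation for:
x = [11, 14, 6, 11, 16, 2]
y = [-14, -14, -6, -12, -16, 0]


n=6, Σx=60, Σy=-62, Σxy=-774, Σx²=734, Σy²=828
r = (6×(-774) - 60×(-62))/√((6×734 - 60²)(6×828 - (-62)²))
= -924/√(804×1124) = -924/√903696 ≈ -924/950.6293 ≈ -0.9720

r ≈ -0.9720


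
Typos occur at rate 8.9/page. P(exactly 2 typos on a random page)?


Poisson(λ=8.9): P(X=2) = e^(-λ)×λ^k/k!
= e^(-8.9) × 8.9^2 / 2!
≈ 0.0001363889265 × 79.21 / 2 ≈ 0.005402

P(X=2) ≈ 0.005402 ≈ 0.54%


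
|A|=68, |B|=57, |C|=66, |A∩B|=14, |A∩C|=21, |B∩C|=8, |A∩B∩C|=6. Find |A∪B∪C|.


|A∪B∪C| = 68+57+66-14-21-8+6 = 154

|A∪B∪C| = 154


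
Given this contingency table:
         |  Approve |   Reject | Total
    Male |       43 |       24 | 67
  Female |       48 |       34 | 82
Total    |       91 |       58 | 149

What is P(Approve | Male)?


P(Approve | Male) = 43/(43+24) = 43/67

P(Approve|Male) = 43/67 ≈ 64.18%


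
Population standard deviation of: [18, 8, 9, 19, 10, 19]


Mean = 83/6
  (18-83/6)²=625/36
  (8-83/6)²=1225/36
  (9-83/6)²=841/36
  (19-83/6)²=961/36
  (10-83/6)²=529/36
  (19-83/6)²=961/36
Σ(x-μ)² = 857/6
σ² = (857/6)/6 = 857/36

σ = √(857/36) ≈ 4.8791


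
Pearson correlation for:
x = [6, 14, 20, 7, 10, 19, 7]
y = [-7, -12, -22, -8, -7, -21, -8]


n=7, Σx=83, Σy=-85, Σxy=-1231, Σx²=1191, Σy²=1295
r = (7×(-1231) - 83×(-85))/√((7×1191 - 83²)(7×1295 - (-85)²))
= -1562/√(1448×1840) = -1562/√2664320 ≈ -1562/1632.2745 ≈ -0.9569

r ≈ -0.9569


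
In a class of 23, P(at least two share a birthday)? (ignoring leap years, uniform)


P(all different) = Π(365-i)/365 for i=0..22
= 0.492703
P(match) = 1 - 0.492703 = 0.507297

P ≈ 0.5073 ≈ 50.73%


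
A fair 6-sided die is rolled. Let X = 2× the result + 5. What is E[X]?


E[die] = (1+6)/2 = 7/2
E[X] = 2×7/2 + 5 = 12

E[X] = 12


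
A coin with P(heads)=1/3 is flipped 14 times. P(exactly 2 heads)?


Binomial: P(X=2) = C(14,2)×p^2×(1-p)^12
= 91 × 1/9 × 4096/531441 = 372736/4782969

P(X=2) = 372736/4782969 ≈ 7.79%


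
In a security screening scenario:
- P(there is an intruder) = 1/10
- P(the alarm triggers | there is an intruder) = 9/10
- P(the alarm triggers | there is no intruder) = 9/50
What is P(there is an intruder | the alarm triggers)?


Using Bayes' theorem:
P(A|B) = P(B|A)·P(A) / P(B)

P(the alarm triggers) = 9/10 × 1/10 + 9/50 × 9/10
= 9/100 + 81/500 = 63/250

P(there is an intruder|the alarm triggers) = (9/100) / (63/250) = 5/14

P(there is an intruder|the alarm triggers) = 5/14 ≈ 35.71%


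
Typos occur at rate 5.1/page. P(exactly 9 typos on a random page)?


Poisson(λ=5.1): P(X=9) = e^(-λ)×λ^k/k!
= e^(-5.1) × 5.1^9 / 9!
≈ 0.006096746566 × 2334165.17309 / 362880 ≈ 0.039216

P(X=9) ≈ 0.039216 ≈ 3.92%


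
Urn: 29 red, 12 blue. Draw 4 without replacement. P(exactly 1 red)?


Hypergeometric: C(29,1)×C(12,3)/C(41,4)
= 29×220/101270 = 638/10127

P(X=1) = 638/10127 ≈ 6.30%


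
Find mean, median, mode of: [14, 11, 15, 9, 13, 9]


Sorted: [9, 9, 11, 13, 14, 15]
Mean = 71/6
Median = 12
Freq: {14: 1, 11: 1, 15: 1, 9: 2, 13: 1}
Mode: [9]

Mean=71/6, Median=12, Mode=9


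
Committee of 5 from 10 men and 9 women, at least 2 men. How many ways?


Count by #men:
  2M,3W: C(10,2)×C(9,3)=3780
  3M,2W: C(10,3)×C(9,2)=4320
  4M,1W: C(10,4)×C(9,1)=1890
  5M,0W: C(10,5)×C(9,0)=252
Total = 10242

10242


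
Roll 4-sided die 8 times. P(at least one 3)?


P(no 3)^8 = (3/4)^8 = 6561/65536
P(≥1) = 1 - 6561/65536 = 58975/65536

P = 58975/65536 ≈ 89.99%


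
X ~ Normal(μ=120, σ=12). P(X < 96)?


z = (96-120)/12 = -2.0
P(Z < -2.0) = 0.0228

P(X < 96) ≈ 0.0228


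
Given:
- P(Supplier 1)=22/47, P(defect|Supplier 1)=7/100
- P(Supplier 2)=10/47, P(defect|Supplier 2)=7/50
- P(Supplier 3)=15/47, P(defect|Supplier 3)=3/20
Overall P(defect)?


P(B) = Σ P(B|Aᵢ)×P(Aᵢ)
  7/100×22/47 = 77/2350
  7/50×10/47 = 7/235
  3/20×15/47 = 9/188
Sum = 519/4700

P(defect) = 519/4700 ≈ 11.04%


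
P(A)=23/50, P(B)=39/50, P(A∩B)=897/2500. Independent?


P(A)×P(B) = 897/2500
P(A∩B) = 897/2500
Equal ✓ → Independent

Yes, independent


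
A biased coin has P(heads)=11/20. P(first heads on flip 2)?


Geometric: P(X=2) = (1-p)^(k-1)×p = (9/20)^1×11/20 = 99/400

P(X=2) = 99/400 ≈ 24.75%


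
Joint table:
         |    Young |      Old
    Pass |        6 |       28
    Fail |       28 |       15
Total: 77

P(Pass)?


P(Pass) = (6+28)/77 = 34/77

P(Pass) = 34/77 ≈ 44.16%


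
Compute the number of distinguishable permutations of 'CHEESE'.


Letters: 6, freq: {'C': 1, 'H': 1, 'E': 3, 'S': 1}
6!/(1!×1!×3!×1!) = 720/6 = 120

120


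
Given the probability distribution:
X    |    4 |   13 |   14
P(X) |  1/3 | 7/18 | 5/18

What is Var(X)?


E[X] = 185/18
E[X²] = 251/2
Var(X) = E[X²] - (E[X])² = 251/2 - 34225/324 = 6437/324

Var(X) = 6437/324 ≈ 19.8673


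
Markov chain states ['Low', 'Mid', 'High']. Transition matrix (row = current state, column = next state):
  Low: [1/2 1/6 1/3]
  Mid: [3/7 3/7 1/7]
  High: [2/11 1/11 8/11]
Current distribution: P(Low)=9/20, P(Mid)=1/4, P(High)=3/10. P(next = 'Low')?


P(next=Low) = Σᵢ P(now=i)×P(i→Low)
= 9/20×1/2 + 1/4×3/7 + 3/10×2/11
= 9/40 + 3/28 + 3/55 = 1191/3080

P = 1191/3080 ≈ 0.3867


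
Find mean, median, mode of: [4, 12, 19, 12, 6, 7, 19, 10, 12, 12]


Sorted: [4, 6, 7, 10, 12, 12, 12, 12, 19, 19]
Mean = 113/10
Median = 12
Freq: {4: 1, 12: 4, 19: 2, 6: 1, 7: 1, 10: 1}
Mode: [12]

Mean=113/10, Median=12, Mode=12


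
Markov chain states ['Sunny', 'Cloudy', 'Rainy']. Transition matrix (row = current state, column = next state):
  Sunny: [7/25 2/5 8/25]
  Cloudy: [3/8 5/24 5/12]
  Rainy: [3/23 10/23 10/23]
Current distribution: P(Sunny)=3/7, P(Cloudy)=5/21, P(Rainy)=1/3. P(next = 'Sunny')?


P(next=Sunny) = Σᵢ P(now=i)×P(i→Sunny)
= 3/7×7/25 + 5/21×3/8 + 1/3×3/23
= 3/25 + 5/56 + 1/23 = 8139/32200

P = 8139/32200 ≈ 0.2528


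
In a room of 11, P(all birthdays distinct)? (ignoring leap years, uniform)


P(all different) = Π(365-i)/365 for i=0..10
= (365/365)×(364/365)×...×(355/365)
= 0.858859

P ≈ 0.8589 ≈ 85.89%


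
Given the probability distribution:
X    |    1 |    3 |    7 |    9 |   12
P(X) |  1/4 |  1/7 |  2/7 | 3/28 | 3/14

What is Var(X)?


E[X] = 87/14
E[X²] = 771/14
Var(X) = E[X²] - (E[X])² = 771/14 - 7569/196 = 3225/196

Var(X) = 3225/196 ≈ 16.4541


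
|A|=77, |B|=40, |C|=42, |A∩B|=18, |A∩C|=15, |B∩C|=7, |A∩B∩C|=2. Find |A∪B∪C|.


|A∪B∪C| = 77+40+42-18-15-7+2 = 121

|A∪B∪C| = 121


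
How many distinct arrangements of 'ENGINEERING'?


Letters: 11, freq: {'E': 3, 'N': 3, 'G': 2, 'I': 2, 'R': 1}
11!/(3!×3!×2!×2!×1!) = 39916800/144 = 277200

277200


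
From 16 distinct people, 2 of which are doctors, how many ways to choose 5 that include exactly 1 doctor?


Choose 1 of the 2 doctors and 4 of the other 14 people:
C(2,1)×C(14,4) = 2×1001 = 2002

2002


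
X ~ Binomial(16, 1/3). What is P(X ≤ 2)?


P(X ≤ 2) = Σ P(X=i) for i=0..2
P(X=0) = 65536/43046721
P(X=1) = 524288/43046721
P(X=2) = 655360/14348907
Sum = 851968/14348907

P(X ≤ 2) = 851968/14348907 ≈ 5.94%


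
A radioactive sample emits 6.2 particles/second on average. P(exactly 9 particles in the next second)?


Poisson(λ=6.2): P(X=9) = e^(-λ)×λ^k/k!
= e^(-6.2) × 6.2^9 / 9!
≈ 0.002029430636 × 13537086.5463 / 362880 ≈ 0.075707

P(X=9) ≈ 0.075707 ≈ 7.57%


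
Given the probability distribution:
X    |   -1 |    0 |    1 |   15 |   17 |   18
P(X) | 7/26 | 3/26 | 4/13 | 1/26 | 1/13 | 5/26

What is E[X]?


E[X] = Σ x·P(X=x)
= (-1)×(7/26) + (0)×(3/26) + (1)×(4/13) + (15)×(1/26) + (17)×(1/13) + (18)×(5/26)
= 70/13

E[X] = 70/13


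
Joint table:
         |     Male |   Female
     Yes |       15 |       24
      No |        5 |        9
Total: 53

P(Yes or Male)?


P(Yes∨Male) = P(Yes) + P(Male) - P(Yes∧Male)
= (39 + 20 - 15)/53 = 44/53

P = 44/53 ≈ 83.02%


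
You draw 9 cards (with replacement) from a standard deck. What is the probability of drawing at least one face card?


P(not a face card) = 40/52 = 10/13
P(none in 9 draws) = (10/13)^9 = 1000000000/10604499373
P(≥1 face card) = 1 - 1000000000/10604499373 = 9604499373/10604499373

P = 9604499373/10604499373 ≈ 90.57%


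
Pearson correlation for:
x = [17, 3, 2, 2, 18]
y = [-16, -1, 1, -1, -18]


n=5, Σx=42, Σy=-35, Σxy=-599, Σx²=630, Σy²=583
r = (5×(-599) - 42×(-35))/√((5×630 - 42²)(5×583 - (-35)²))
= -1525/√(1386×1690) = -1525/√2342340 ≈ -1525/1530.4705 ≈ -0.9964

r ≈ -0.9964


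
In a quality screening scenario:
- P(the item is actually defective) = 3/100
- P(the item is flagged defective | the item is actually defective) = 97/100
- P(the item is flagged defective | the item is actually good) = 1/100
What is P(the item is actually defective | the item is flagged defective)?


Using Bayes' theorem:
P(A|B) = P(B|A)·P(A) / P(B)

P(the item is flagged defective) = 97/100 × 3/100 + 1/100 × 97/100
= 291/10000 + 97/10000 = 97/2500

P(the item is actually defective|the item is flagged defective) = (291/10000) / (97/2500) = 3/4

P(the item is actually defective|the item is flagged defective) = 3/4 ≈ 75.00%


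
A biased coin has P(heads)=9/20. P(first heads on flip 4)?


Geometric: P(X=4) = (1-p)^(k-1)×p = (11/20)^3×9/20 = 11979/160000

P(X=4) = 11979/160000 ≈ 7.49%


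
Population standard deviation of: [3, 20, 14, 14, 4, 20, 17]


Mean = 92/7
  (3-92/7)²=5041/49
  (20-92/7)²=2304/49
  (14-92/7)²=36/49
  (14-92/7)²=36/49
  (4-92/7)²=4096/49
  (20-92/7)²=2304/49
  (17-92/7)²=729/49
Σ(x-μ)² = 2078/7
σ² = (2078/7)/7 = 2078/49

σ = √(2078/49) ≈ 6.5122


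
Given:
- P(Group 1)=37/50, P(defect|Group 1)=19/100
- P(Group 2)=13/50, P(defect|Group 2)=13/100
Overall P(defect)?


P(B) = Σ P(B|Aᵢ)×P(Aᵢ)
  19/100×37/50 = 703/5000
  13/100×13/50 = 169/5000
Sum = 109/625

P(defect) = 109/625 ≈ 17.44%


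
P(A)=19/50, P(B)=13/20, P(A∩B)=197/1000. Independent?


P(A)×P(B) = 247/1000
P(A∩B) = 197/1000
Not equal → NOT independent

No, not independent


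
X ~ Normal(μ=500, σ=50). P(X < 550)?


z = (550-500)/50 = 1.0
P(Z < 1.0) = 0.8413

P(X < 550) ≈ 0.8413


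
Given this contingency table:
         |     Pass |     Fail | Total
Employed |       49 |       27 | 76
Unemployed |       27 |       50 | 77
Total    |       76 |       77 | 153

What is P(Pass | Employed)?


P(Pass | Employed) = 49/(49+27) = 49/76

P(Pass|Employed) = 49/76 ≈ 64.47%


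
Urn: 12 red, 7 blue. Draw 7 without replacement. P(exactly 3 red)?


Hypergeometric: C(12,3)×C(7,4)/C(19,7)
= 220×35/50388 = 1925/12597

P(X=3) = 1925/12597 ≈ 15.28%


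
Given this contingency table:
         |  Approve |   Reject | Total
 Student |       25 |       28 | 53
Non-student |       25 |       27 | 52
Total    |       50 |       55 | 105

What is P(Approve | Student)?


P(Approve | Student) = 25/(25+28) = 25/53

P(Approve|Student) = 25/53 ≈ 47.17%


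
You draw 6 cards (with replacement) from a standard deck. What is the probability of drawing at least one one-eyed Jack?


P(not a one-eyed Jack) = 50/52 = 25/26
P(none in 6 draws) = (25/26)^6 = 244140625/308915776
P(≥1 one-eyed Jack) = 1 - 244140625/308915776 = 64775151/308915776

P = 64775151/308915776 ≈ 20.97%


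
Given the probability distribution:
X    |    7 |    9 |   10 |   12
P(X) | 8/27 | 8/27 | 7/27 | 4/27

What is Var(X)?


E[X] = 82/9
E[X²] = 772/9
Var(X) = E[X²] - (E[X])² = 772/9 - 6724/81 = 224/81

Var(X) = 224/81 ≈ 2.7654


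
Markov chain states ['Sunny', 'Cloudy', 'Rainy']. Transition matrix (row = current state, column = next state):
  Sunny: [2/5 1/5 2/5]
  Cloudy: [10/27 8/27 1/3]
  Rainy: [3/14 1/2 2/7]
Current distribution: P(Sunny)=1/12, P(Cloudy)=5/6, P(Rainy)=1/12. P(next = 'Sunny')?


P(next=Sunny) = Σᵢ P(now=i)×P(i→Sunny)
= 1/12×2/5 + 5/6×10/27 + 1/12×3/14
= 1/30 + 25/81 + 1/56 = 8161/22680

P = 8161/22680 ≈ 0.3598


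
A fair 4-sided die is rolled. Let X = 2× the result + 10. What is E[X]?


E[die] = (1+4)/2 = 5/2
E[X] = 2×5/2 + 10 = 15

E[X] = 15


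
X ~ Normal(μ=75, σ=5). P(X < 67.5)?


z = (67.5-75)/5 = -1.5
P(Z < -1.5) = 0.0668

P(X < 67.5) ≈ 0.0668


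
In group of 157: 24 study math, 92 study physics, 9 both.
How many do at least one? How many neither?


|A∪B| = 24+92-9 = 107
Neither = 157-107 = 50

At least one: 107; Neither: 50


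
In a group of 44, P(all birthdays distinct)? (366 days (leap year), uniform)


P(all different) = Π(366-i)/366 for i=0..43
= (366/366)×(365/366)×...×(323/366)
= 0.067633

P ≈ 0.0676 ≈ 6.76%


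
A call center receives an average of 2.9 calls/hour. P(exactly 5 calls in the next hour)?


Poisson(λ=2.9): P(X=5) = e^(-λ)×λ^k/k!
= e^(-2.9) × 2.9^5 / 5!
≈ 0.05502322006 × 205.11149 / 120 ≈ 0.094049

P(X=5) ≈ 0.094049 ≈ 9.40%
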